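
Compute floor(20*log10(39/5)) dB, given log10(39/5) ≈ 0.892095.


||x||/||e|| = 39/5.
log10(39/5) ≈ 0.892095.
20*log10(||x||/||e||) ≈ 20*0.892095 = 17.8419.
floor(17.8419) = 17.

17


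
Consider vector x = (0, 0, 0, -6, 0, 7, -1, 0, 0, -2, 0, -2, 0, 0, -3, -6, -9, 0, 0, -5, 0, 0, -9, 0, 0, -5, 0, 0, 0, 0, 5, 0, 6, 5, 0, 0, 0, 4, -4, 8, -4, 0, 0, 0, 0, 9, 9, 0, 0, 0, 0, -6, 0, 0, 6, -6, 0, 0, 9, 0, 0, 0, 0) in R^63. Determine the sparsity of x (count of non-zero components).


Non-zero positions: [3, 5, 6, 9, 11, 14, 15, 16, 19, 22, 25, 30, 32, 33, 37, 38, 39, 40, 45, 46, 51, 54, 55, 58].
Sparsity = 24.

24


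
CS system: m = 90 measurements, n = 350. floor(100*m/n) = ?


100*m/n = 100*90/350 ≈ 25.7143.
floor = 25.

25


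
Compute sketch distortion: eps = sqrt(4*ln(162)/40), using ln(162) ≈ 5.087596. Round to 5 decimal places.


ln(162) ≈ 5.087596.
4*ln(N)/m ≈ 4*5.087596/40 ≈ 0.5087596.
eps = sqrt(0.5087596) ≈ 0.7132739 ≈ 0.71327.

0.71327


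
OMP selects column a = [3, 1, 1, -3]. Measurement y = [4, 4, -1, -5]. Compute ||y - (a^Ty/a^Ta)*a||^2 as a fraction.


a^T a = 20.
a^T y = 30.
coeff = 30/20 = 3/2.
||r||^2 = 13.

13


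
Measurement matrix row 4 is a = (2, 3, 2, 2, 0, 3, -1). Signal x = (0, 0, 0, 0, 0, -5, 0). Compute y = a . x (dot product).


Non-zero terms: ['3*-5']
Products: [-15]
y = sum = -15.

-15


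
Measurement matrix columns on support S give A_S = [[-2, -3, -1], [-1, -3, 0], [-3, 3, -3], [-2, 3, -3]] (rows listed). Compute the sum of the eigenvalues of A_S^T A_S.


Sum of eigenvalues of A_S^T A_S = trace(A_S^T A_S) = sum of squared column norms of A_S.
A_S^T A_S diagonal: [18, 36, 19].
trace = 18 + 36 + 19 = 73.

73


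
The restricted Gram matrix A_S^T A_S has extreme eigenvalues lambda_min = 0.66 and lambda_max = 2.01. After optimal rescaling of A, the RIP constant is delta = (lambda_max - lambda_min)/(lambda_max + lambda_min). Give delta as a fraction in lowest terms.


lambda_max - lambda_min = 2.01 - 0.66 = 1.35.
lambda_max + lambda_min = 2.01 + 0.66 = 2.67.
delta = 1.35/2.67 = 135/267 = 45/89.

45/89


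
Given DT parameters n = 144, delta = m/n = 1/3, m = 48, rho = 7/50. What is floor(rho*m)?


m = 1/3*144 = 48.
rho = 7/50.
rho*m = 7/50*48 = 6.72.
k = floor(6.72) = 6.

6


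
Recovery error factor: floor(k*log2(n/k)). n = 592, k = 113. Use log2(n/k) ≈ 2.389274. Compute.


log2(n/k) = log2(592/113) ≈ 2.389274.
k*log2(n/k) ≈ 113*2.389274 = 269.987962.
floor(269.987962) = 269.

269


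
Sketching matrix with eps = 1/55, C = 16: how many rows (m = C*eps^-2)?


1/eps = 55.
(1/eps)^2 = 3025.
m = 16*3025 = 48400.

48400


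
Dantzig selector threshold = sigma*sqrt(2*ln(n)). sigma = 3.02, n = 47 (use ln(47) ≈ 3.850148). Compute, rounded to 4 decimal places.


ln(47) ≈ 3.850148.
2*ln(n) ≈ 7.700296.
sqrt(2*ln(n)) ≈ sqrt(7.700296) ≈ 2.774941.
threshold ≈ 3.02*2.774941 = 8.38032182 ≈ 8.3803.

8.3803


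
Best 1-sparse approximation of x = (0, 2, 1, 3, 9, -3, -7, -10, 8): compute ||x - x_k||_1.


Sorted |x_i| descending: [10, 9, 8, 7, 3, 3, 2, 1, 0]
Keep top 1: [10]
Tail entries: [9, 8, 7, 3, 3, 2, 1, 0]
L1 error = sum of tail = 33.

33


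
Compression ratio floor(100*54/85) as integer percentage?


100*m/n = 100*54/85 ≈ 63.5294.
floor = 63.

63


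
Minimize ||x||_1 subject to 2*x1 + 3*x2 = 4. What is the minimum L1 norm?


Axis intercepts:
  x1 = 2, x2 = 0: L1 = 2
  x1 = 0, x2 = 4/3: L1 = 4/3
x* = (0, 4/3)
||x*||_1 = 4/3.

4/3


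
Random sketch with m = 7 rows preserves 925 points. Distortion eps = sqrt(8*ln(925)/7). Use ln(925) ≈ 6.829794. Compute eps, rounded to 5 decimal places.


ln(925) ≈ 6.829794.
8*ln(N)/m ≈ 8*6.829794/7 ≈ 7.80547886.
eps = sqrt(7.80547886) ≈ 2.7938287 ≈ 2.79383.

2.79383


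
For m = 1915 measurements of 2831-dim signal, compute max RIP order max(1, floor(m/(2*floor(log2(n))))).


floor(log2(2831)) = 11.
2*11 = 22.
m/(2*floor(log2(n))) = 1915/22 ≈ 87.0455.
floor = 87.
k = max(1, 87) = 87.

87


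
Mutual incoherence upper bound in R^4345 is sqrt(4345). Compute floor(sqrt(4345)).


65^2 = 4225 <= 4345 < 4356 = 66^2, so 65 <= sqrt(4345) < 66.
floor(sqrt(4345)) = 65.

65


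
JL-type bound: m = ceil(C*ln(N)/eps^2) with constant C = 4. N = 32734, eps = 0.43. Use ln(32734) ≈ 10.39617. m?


ln(32734) ≈ 10.39617.
eps^2 = 0.43^2 = 0.1849.
C*ln(N)/eps^2 ≈ 4*10.39617/0.1849 ≈ 224.9036.
m = ceil(224.9036) = 225.

225


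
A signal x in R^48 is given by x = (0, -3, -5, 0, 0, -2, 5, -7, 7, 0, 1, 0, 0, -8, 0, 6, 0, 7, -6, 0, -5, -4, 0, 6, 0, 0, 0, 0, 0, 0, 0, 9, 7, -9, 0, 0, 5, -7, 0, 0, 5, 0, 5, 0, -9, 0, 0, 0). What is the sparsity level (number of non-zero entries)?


Non-zero positions: [1, 2, 5, 6, 7, 8, 10, 13, 15, 17, 18, 20, 21, 23, 31, 32, 33, 36, 37, 40, 42, 44].
Sparsity = 22.

22


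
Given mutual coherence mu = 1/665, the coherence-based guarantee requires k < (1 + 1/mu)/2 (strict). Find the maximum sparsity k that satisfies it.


1/mu = 665.
1 + 1/mu = 666.
(1 + 1/mu)/2 = 333 is an integer and the inequality is strict, so k_max = 333 - 1 = 332.

332


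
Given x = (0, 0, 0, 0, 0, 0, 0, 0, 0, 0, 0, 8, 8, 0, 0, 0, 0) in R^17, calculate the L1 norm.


Non-zero entries: [(11, 8), (12, 8)]
Absolute values: [8, 8]
||x||_1 = sum = 16.

16


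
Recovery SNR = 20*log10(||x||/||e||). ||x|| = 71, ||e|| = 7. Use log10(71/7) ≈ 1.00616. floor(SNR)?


||x||/||e|| = 71/7.
log10(71/7) ≈ 1.00616.
20*log10(||x||/||e||) ≈ 20*1.00616 = 20.1232.
floor(20.1232) = 20.

20


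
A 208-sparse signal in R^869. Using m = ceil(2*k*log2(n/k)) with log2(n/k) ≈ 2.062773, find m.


log2(n/k) = log2(869/208) ≈ 2.062773.
2*k*log2(n/k) ≈ 2*208*2.062773 = 858.113568.
m = ceil(858.113568) = 859.

859


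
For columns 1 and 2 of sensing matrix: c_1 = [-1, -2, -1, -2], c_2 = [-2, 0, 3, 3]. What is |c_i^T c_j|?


Inner product: -1*-2 + -2*0 + -1*3 + -2*3
Products: [2, 0, -3, -6]
Sum = -7.
|dot| = 7.

7


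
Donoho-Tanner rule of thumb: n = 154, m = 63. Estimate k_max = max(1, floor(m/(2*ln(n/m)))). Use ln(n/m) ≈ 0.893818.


n/m = 154/63 = 22/9.
ln(n/m) ≈ 0.893818.
2*ln(n/m) ≈ 1.787636.
m/(2*ln(n/m)) ≈ 63/1.787636 ≈ 35.2421.
floor = 35.
k_max = max(1, 35) = 35.

35


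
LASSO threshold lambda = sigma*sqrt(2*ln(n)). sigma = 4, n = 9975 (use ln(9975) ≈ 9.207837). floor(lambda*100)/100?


ln(9975) ≈ 9.207837.
2*ln(n) ≈ 18.415674.
sqrt(2*ln(n)) ≈ sqrt(18.415674) ≈ 4.291349.
lambda ≈ 4*4.291349 = 17.165396.
floor(lambda*100)/100 = 17.16.

17.16


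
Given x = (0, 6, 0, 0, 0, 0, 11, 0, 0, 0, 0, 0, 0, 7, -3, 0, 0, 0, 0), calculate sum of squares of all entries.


Non-zero entries: [(1, 6), (6, 11), (13, 7), (14, -3)]
Squares: [36, 121, 49, 9]
||x||_2^2 = sum = 215.

215


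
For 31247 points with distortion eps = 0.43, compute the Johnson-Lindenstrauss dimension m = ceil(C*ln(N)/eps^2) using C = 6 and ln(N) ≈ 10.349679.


ln(31247) ≈ 10.349679.
eps^2 = 0.43^2 = 0.1849.
C*ln(N)/eps^2 ≈ 6*10.349679/0.1849 ≈ 335.8468.
m = ceil(335.8468) = 336.

336


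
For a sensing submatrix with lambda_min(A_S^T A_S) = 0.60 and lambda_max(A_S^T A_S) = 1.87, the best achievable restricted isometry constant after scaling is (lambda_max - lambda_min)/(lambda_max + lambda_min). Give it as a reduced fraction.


lambda_max - lambda_min = 1.87 - 0.60 = 1.27.
lambda_max + lambda_min = 1.87 + 0.60 = 2.47.
delta = 1.27/2.47 = 127/247.

127/247


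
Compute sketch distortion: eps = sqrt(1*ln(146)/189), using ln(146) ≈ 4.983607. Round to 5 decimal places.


ln(146) ≈ 4.983607.
1*ln(N)/m ≈ 1*4.983607/189 ≈ 0.02636829.
eps = sqrt(0.02636829) ≈ 0.1623832 ≈ 0.16238.

0.16238


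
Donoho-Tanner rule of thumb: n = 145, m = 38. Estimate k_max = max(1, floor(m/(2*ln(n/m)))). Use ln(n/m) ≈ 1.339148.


n/m = 145/38.
ln(n/m) ≈ 1.339148.
2*ln(n/m) ≈ 2.678296.
m/(2*ln(n/m)) ≈ 38/2.678296 ≈ 14.1881.
floor = 14.
k_max = max(1, 14) = 14.

14


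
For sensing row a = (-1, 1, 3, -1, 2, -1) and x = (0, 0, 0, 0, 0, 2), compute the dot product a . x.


Non-zero terms: ['-1*2']
Products: [-2]
y = sum = -2.

-2


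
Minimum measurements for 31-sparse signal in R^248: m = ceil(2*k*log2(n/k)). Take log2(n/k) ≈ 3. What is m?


log2(n/k) = log2(248/31) ≈ 3.
2*k*log2(n/k) ≈ 2*31*3 = 186.
m = ceil(186) = 186.

186


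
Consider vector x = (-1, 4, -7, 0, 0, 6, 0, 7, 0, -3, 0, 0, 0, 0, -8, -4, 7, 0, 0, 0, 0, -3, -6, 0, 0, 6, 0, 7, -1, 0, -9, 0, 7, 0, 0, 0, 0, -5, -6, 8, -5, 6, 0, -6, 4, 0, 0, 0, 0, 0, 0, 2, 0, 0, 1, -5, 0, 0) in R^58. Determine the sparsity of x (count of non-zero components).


Non-zero positions: [0, 1, 2, 5, 7, 9, 14, 15, 16, 21, 22, 25, 27, 28, 30, 32, 37, 38, 39, 40, 41, 43, 44, 51, 54, 55].
Sparsity = 26.

26


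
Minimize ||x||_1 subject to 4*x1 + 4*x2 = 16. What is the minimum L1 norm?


Axis intercepts:
  x1 = 4, x2 = 0: L1 = 4
  x1 = 0, x2 = 4: L1 = 4
x* = (4, 0)
||x*||_1 = 4.

4


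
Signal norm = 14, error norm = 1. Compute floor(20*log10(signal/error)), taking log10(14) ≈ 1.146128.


||x||/||e|| = 14/1 = 14.
log10(14) ≈ 1.146128.
20*log10(||x||/||e||) ≈ 20*1.146128 = 22.92256.
floor(22.92256) = 22.

22


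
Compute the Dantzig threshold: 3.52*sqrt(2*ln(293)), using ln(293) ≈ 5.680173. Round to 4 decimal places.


ln(293) ≈ 5.680173.
2*ln(n) ≈ 11.360346.
sqrt(2*ln(n)) ≈ sqrt(11.360346) ≈ 3.370511.
threshold ≈ 3.52*3.370511 = 11.86419872 ≈ 11.8642.

11.8642


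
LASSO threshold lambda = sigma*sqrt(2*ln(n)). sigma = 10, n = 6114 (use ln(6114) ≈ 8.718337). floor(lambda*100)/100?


ln(6114) ≈ 8.718337.
2*ln(n) ≈ 17.436674.
sqrt(2*ln(n)) ≈ sqrt(17.436674) ≈ 4.175724.
lambda ≈ 10*4.175724 = 41.75724.
floor(lambda*100)/100 = 41.75.

41.75


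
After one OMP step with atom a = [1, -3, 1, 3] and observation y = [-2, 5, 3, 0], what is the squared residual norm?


a^T a = 20.
a^T y = -14.
coeff = -14/20 = -7/10.
||r||^2 = 141/5.

141/5


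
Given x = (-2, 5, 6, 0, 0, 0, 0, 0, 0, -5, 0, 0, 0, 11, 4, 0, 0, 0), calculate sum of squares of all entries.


Non-zero entries: [(0, -2), (1, 5), (2, 6), (9, -5), (13, 11), (14, 4)]
Squares: [4, 25, 36, 25, 121, 16]
||x||_2^2 = sum = 227.

227


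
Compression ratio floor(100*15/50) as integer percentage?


100*m/n = 100*15/50 ≈ 30.0.
floor = 30.

30


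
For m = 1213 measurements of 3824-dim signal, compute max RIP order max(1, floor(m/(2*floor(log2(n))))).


floor(log2(3824)) = 11.
2*11 = 22.
m/(2*floor(log2(n))) = 1213/22 ≈ 55.1364.
floor = 55.
k = max(1, 55) = 55.

55


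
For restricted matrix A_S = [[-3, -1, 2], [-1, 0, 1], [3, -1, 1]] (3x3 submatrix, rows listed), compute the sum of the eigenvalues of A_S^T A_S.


Sum of eigenvalues of A_S^T A_S = trace(A_S^T A_S) = sum of squared column norms of A_S.
A_S^T A_S diagonal: [19, 2, 6].
trace = 19 + 2 + 6 = 27.

27


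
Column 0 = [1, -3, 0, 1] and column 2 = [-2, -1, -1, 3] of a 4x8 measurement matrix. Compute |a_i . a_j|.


Inner product: 1*-2 + -3*-1 + 0*-1 + 1*3
Products: [-2, 3, 0, 3]
Sum = 4.
|dot| = 4.

4


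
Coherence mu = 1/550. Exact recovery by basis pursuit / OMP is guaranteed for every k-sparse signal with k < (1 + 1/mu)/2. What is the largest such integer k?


1/mu = 550.
1 + 1/mu = 551.
(1 + 1/mu)/2 = 275.5 is not an integer, so k_max = floor(275.5) = 275.

275


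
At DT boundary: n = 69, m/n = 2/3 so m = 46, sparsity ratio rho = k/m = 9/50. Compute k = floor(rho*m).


m = 2/3*69 = 46.
rho = 9/50.
rho*m = 9/50*46 = 8.28.
k = floor(8.28) = 8.

8


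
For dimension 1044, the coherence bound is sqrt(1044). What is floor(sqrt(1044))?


32^2 = 1024 <= 1044 < 1089 = 33^2, so 32 <= sqrt(1044) < 33.
floor(sqrt(1044)) = 32.

32


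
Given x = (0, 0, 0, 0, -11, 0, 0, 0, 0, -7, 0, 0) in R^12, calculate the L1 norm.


Non-zero entries: [(4, -11), (9, -7)]
Absolute values: [11, 7]
||x||_1 = sum = 18.

18


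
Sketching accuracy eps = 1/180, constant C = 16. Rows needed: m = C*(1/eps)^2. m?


1/eps = 180.
(1/eps)^2 = 32400.
m = 16*32400 = 518400.

518400


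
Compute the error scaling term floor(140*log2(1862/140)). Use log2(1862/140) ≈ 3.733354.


log2(n/k) = log2(1862/140) ≈ 3.733354.
k*log2(n/k) ≈ 140*3.733354 = 522.66956.
floor(522.66956) = 522.

522


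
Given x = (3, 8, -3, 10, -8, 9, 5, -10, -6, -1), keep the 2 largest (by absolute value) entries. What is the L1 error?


Sorted |x_i| descending: [10, 10, 9, 8, 8, 6, 5, 3, 3, 1]
Keep top 2: [10, 10]
Tail entries: [9, 8, 8, 6, 5, 3, 3, 1]
L1 error = sum of tail = 43.

43


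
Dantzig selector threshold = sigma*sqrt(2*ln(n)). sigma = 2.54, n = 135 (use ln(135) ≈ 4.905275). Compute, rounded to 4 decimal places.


ln(135) ≈ 4.905275.
2*ln(n) ≈ 9.81055.
sqrt(2*ln(n)) ≈ sqrt(9.81055) ≈ 3.13218.
threshold ≈ 2.54*3.13218 = 7.9557372 ≈ 7.9557.

7.9557


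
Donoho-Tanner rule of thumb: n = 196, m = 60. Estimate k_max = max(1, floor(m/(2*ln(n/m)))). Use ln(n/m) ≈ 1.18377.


n/m = 196/60 = 49/15.
ln(n/m) ≈ 1.18377.
2*ln(n/m) ≈ 2.36754.
m/(2*ln(n/m)) ≈ 60/2.36754 ≈ 25.3428.
floor = 25.
k_max = max(1, 25) = 25.

25


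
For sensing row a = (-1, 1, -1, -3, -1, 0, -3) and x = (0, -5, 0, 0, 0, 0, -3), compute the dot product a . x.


Non-zero terms: ['1*-5', '-3*-3']
Products: [-5, 9]
y = sum = 4.

4


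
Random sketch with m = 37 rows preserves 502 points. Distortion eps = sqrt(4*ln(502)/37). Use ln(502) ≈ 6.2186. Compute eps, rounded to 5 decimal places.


ln(502) ≈ 6.2186.
4*ln(N)/m ≈ 4*6.2186/37 ≈ 0.67228108.
eps = sqrt(0.67228108) ≈ 0.8199275 ≈ 0.81993.

0.81993


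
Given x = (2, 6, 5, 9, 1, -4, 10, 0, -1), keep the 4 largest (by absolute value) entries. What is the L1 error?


Sorted |x_i| descending: [10, 9, 6, 5, 4, 2, 1, 1, 0]
Keep top 4: [10, 9, 6, 5]
Tail entries: [4, 2, 1, 1, 0]
L1 error = sum of tail = 8.

8


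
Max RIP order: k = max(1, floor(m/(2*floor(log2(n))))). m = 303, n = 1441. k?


floor(log2(1441)) = 10.
2*10 = 20.
m/(2*floor(log2(n))) = 303/20 ≈ 15.15.
floor = 15.
k = max(1, 15) = 15.

15


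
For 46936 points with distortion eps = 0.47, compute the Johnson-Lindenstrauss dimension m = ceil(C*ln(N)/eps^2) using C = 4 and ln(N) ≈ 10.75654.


ln(46936) ≈ 10.75654.
eps^2 = 0.47^2 = 0.2209.
C*ln(N)/eps^2 ≈ 4*10.75654/0.2209 ≈ 194.7766.
m = ceil(194.7766) = 195.

195


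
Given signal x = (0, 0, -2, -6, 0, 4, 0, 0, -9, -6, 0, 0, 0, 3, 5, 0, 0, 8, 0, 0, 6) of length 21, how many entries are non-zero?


Non-zero positions: [2, 3, 5, 8, 9, 13, 14, 17, 20].
Sparsity = 9.

9


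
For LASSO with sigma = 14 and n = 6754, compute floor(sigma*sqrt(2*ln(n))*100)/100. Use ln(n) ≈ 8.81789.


ln(6754) ≈ 8.81789.
2*ln(n) ≈ 17.63578.
sqrt(2*ln(n)) ≈ sqrt(17.63578) ≈ 4.199498.
lambda ≈ 14*4.199498 = 58.792972.
floor(lambda*100)/100 = 58.79.

58.79


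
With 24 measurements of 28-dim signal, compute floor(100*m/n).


100*m/n = 100*24/28 ≈ 85.7143.
floor = 85.

85


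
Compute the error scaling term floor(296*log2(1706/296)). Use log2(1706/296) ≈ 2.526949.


log2(n/k) = log2(1706/296) ≈ 2.526949.
k*log2(n/k) ≈ 296*2.526949 = 747.976904.
floor(747.976904) = 747.

747


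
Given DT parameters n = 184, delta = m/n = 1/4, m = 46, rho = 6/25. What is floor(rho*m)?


m = 1/4*184 = 46.
rho = 6/25.
rho*m = 6/25*46 = 11.04.
k = floor(11.04) = 11.

11


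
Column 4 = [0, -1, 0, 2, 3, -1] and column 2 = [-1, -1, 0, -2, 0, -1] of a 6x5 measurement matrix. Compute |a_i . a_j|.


Inner product: 0*-1 + -1*-1 + 0*0 + 2*-2 + 3*0 + -1*-1
Products: [0, 1, 0, -4, 0, 1]
Sum = -2.
|dot| = 2.

2


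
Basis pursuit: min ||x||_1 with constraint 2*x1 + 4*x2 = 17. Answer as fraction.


Axis intercepts:
  x1 = 17/2, x2 = 0: L1 = 17/2
  x1 = 0, x2 = 17/4: L1 = 17/4
x* = (0, 17/4)
||x*||_1 = 17/4.

17/4


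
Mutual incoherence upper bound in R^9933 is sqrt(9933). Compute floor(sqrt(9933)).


99^2 = 9801 <= 9933 < 10000 = 100^2, so 99 <= sqrt(9933) < 100.
floor(sqrt(9933)) = 99.

99


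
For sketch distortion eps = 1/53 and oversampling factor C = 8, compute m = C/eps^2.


1/eps = 53.
(1/eps)^2 = 2809.
m = 8*2809 = 22472.

22472


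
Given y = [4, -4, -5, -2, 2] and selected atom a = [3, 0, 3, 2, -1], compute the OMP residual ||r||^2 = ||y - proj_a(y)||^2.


a^T a = 23.
a^T y = -9.
coeff = -9/23 = -9/23.
||r||^2 = 1414/23.

1414/23


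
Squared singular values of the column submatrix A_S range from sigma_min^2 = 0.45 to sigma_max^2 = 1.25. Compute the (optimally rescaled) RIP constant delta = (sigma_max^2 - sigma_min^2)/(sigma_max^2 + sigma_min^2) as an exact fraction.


lambda_max - lambda_min = 1.25 - 0.45 = 0.80.
lambda_max + lambda_min = 1.25 + 0.45 = 1.70.
delta = 0.80/1.70 = 80/170 = 8/17.

8/17


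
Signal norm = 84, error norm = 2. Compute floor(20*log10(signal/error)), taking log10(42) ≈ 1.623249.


||x||/||e|| = 84/2 = 42.
log10(42) ≈ 1.623249.
20*log10(||x||/||e||) ≈ 20*1.623249 = 32.46498.
floor(32.46498) = 32.

32


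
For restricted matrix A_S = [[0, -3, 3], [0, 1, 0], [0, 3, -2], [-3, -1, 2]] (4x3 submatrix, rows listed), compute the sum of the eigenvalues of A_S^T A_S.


Sum of eigenvalues of A_S^T A_S = trace(A_S^T A_S) = sum of squared column norms of A_S.
A_S^T A_S diagonal: [9, 20, 17].
trace = 9 + 20 + 17 = 46.

46


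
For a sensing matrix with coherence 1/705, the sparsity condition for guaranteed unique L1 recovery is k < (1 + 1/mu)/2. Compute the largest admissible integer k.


1/mu = 705.
1 + 1/mu = 706.
(1 + 1/mu)/2 = 353 is an integer and the inequality is strict, so k_max = 353 - 1 = 352.

352


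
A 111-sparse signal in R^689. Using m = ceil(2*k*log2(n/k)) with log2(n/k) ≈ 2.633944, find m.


log2(n/k) = log2(689/111) ≈ 2.633944.
2*k*log2(n/k) ≈ 2*111*2.633944 = 584.735568.
m = ceil(584.735568) = 585.

585


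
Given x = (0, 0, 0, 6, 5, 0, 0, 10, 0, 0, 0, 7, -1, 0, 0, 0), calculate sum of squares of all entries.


Non-zero entries: [(3, 6), (4, 5), (7, 10), (11, 7), (12, -1)]
Squares: [36, 25, 100, 49, 1]
||x||_2^2 = sum = 211.

211


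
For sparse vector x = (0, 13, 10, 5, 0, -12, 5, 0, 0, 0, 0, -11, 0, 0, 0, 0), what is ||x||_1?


Non-zero entries: [(1, 13), (2, 10), (3, 5), (5, -12), (6, 5), (11, -11)]
Absolute values: [13, 10, 5, 12, 5, 11]
||x||_1 = sum = 56.

56


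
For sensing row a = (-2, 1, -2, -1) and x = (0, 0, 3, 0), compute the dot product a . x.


Non-zero terms: ['-2*3']
Products: [-6]
y = sum = -6.

-6


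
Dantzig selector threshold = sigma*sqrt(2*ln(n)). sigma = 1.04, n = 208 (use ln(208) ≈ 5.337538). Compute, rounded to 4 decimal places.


ln(208) ≈ 5.337538.
2*ln(n) ≈ 10.675076.
sqrt(2*ln(n)) ≈ sqrt(10.675076) ≈ 3.267273.
threshold ≈ 1.04*3.267273 = 3.39796392 ≈ 3.3980.

3.3980


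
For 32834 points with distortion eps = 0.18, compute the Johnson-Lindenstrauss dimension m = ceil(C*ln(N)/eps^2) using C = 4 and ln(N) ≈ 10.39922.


ln(32834) ≈ 10.39922.
eps^2 = 0.18^2 = 0.0324.
C*ln(N)/eps^2 ≈ 4*10.39922/0.0324 ≈ 1283.8543.
m = ceil(1283.8543) = 1284.

1284


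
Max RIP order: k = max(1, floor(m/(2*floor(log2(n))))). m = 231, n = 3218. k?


floor(log2(3218)) = 11.
2*11 = 22.
m/(2*floor(log2(n))) = 231/22 ≈ 10.5.
floor = 10.
k = max(1, 10) = 10.

10


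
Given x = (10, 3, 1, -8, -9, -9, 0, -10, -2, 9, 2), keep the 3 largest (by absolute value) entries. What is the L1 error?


Sorted |x_i| descending: [10, 10, 9, 9, 9, 8, 3, 2, 2, 1, 0]
Keep top 3: [10, 10, 9]
Tail entries: [9, 9, 8, 3, 2, 2, 1, 0]
L1 error = sum of tail = 34.

34


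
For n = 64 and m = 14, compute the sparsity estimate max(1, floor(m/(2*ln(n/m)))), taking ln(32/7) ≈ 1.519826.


n/m = 64/14 = 32/7.
ln(n/m) ≈ 1.519826.
2*ln(n/m) ≈ 3.039652.
m/(2*ln(n/m)) ≈ 14/3.039652 ≈ 4.6058.
floor = 4.
k_max = max(1, 4) = 4.

4


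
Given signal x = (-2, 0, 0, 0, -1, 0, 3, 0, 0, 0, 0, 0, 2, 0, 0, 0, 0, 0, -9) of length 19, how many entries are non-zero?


Non-zero positions: [0, 4, 6, 12, 18].
Sparsity = 5.

5


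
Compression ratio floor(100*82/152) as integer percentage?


100*m/n = 100*82/152 ≈ 53.9474.
floor = 53.

53


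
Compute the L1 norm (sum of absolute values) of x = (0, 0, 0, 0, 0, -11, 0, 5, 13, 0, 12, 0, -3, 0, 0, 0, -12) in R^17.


Non-zero entries: [(5, -11), (7, 5), (8, 13), (10, 12), (12, -3), (16, -12)]
Absolute values: [11, 5, 13, 12, 3, 12]
||x||_1 = sum = 56.

56


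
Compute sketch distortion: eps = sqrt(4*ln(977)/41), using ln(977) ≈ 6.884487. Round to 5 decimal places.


ln(977) ≈ 6.884487.
4*ln(N)/m ≈ 4*6.884487/41 ≈ 0.67165727.
eps = sqrt(0.67165727) ≈ 0.819547 ≈ 0.81955.

0.81955


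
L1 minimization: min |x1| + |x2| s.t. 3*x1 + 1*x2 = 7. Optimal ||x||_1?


Axis intercepts:
  x1 = 7/3, x2 = 0: L1 = 7/3
  x1 = 0, x2 = 7: L1 = 7
x* = (7/3, 0)
||x*||_1 = 7/3.

7/3


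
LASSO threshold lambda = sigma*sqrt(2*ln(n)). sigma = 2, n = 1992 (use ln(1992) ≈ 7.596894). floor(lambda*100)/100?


ln(1992) ≈ 7.596894.
2*ln(n) ≈ 15.193788.
sqrt(2*ln(n)) ≈ sqrt(15.193788) ≈ 3.897921.
lambda ≈ 2*3.897921 = 7.795842.
floor(lambda*100)/100 = 7.79.

7.79


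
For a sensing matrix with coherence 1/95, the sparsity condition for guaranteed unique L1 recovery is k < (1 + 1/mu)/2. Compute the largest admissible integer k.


1/mu = 95.
1 + 1/mu = 96.
(1 + 1/mu)/2 = 48 is an integer and the inequality is strict, so k_max = 48 - 1 = 47.

47


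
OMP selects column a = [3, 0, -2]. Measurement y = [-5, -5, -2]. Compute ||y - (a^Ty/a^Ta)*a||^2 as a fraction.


a^T a = 13.
a^T y = -11.
coeff = -11/13 = -11/13.
||r||^2 = 581/13.

581/13


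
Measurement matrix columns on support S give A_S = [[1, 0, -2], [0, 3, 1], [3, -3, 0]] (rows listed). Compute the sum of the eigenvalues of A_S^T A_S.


Sum of eigenvalues of A_S^T A_S = trace(A_S^T A_S) = sum of squared column norms of A_S.
A_S^T A_S diagonal: [10, 18, 5].
trace = 10 + 18 + 5 = 33.

33


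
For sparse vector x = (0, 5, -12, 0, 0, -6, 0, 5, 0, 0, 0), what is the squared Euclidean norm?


Non-zero entries: [(1, 5), (2, -12), (5, -6), (7, 5)]
Squares: [25, 144, 36, 25]
||x||_2^2 = sum = 230.

230


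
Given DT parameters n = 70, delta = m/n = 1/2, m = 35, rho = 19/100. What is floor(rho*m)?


m = 1/2*70 = 35.
rho = 19/100.
rho*m = 19/100*35 = 6.65.
k = floor(6.65) = 6.

6


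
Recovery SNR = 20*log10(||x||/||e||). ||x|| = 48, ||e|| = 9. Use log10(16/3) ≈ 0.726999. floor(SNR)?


||x||/||e|| = 48/9 = 16/3.
log10(16/3) ≈ 0.726999.
20*log10(||x||/||e||) ≈ 20*0.726999 = 14.53998.
floor(14.53998) = 14.

14


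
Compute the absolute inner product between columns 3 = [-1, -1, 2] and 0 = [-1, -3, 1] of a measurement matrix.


Inner product: -1*-1 + -1*-3 + 2*1
Products: [1, 3, 2]
Sum = 6.
|dot| = 6.

6


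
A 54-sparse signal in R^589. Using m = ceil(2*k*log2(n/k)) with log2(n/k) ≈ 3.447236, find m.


log2(n/k) = log2(589/54) ≈ 3.447236.
2*k*log2(n/k) ≈ 2*54*3.447236 = 372.301488.
m = ceil(372.301488) = 373.

373


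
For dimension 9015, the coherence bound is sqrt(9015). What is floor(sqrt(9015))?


94^2 = 8836 <= 9015 < 9025 = 95^2, so 94 <= sqrt(9015) < 95.
floor(sqrt(9015)) = 94.

94


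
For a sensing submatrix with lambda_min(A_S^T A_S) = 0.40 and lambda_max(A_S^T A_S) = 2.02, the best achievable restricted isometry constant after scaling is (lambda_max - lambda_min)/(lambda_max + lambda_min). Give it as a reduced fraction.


lambda_max - lambda_min = 2.02 - 0.40 = 1.62.
lambda_max + lambda_min = 2.02 + 0.40 = 2.42.
delta = 1.62/2.42 = 162/242 = 81/121.

81/121


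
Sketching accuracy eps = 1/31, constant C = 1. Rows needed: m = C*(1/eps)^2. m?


1/eps = 31.
(1/eps)^2 = 961.
m = 1*961 = 961.

961


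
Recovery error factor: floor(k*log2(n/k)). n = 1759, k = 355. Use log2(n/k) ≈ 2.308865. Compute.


log2(n/k) = log2(1759/355) ≈ 2.308865.
k*log2(n/k) ≈ 355*2.308865 = 819.647075.
floor(819.647075) = 819.

819


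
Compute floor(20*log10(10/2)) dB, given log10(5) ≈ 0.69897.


||x||/||e|| = 10/2 = 5.
log10(5) ≈ 0.69897.
20*log10(||x||/||e||) ≈ 20*0.69897 = 13.9794.
floor(13.9794) = 13.

13


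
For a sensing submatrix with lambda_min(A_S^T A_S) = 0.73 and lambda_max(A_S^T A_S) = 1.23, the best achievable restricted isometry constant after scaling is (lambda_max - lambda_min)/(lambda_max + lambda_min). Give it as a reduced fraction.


lambda_max - lambda_min = 1.23 - 0.73 = 0.50.
lambda_max + lambda_min = 1.23 + 0.73 = 1.96.
delta = 0.50/1.96 = 50/196 = 25/98.

25/98


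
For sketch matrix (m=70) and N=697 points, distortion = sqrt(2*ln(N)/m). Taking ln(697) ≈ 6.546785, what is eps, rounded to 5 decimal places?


ln(697) ≈ 6.546785.
2*ln(N)/m ≈ 2*6.546785/70 ≈ 0.187051.
eps = sqrt(0.187051) ≈ 0.4324939 ≈ 0.43249.

0.43249


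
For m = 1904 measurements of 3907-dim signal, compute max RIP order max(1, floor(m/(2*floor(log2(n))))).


floor(log2(3907)) = 11.
2*11 = 22.
m/(2*floor(log2(n))) = 1904/22 ≈ 86.5455.
floor = 86.
k = max(1, 86) = 86.

86


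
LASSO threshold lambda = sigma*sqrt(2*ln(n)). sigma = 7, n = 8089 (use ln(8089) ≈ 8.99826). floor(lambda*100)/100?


ln(8089) ≈ 8.99826.
2*ln(n) ≈ 17.99652.
sqrt(2*ln(n)) ≈ sqrt(17.99652) ≈ 4.242231.
lambda ≈ 7*4.242231 = 29.695617.
floor(lambda*100)/100 = 29.69.

29.69


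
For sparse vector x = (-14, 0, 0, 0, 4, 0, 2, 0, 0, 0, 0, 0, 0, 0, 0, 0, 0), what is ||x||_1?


Non-zero entries: [(0, -14), (4, 4), (6, 2)]
Absolute values: [14, 4, 2]
||x||_1 = sum = 20.

20


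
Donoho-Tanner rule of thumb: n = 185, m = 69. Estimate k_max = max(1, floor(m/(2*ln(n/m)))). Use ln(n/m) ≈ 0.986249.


n/m = 185/69.
ln(n/m) ≈ 0.986249.
2*ln(n/m) ≈ 1.972498.
m/(2*ln(n/m)) ≈ 69/1.972498 ≈ 34.981.
floor = 34.
k_max = max(1, 34) = 34.

34


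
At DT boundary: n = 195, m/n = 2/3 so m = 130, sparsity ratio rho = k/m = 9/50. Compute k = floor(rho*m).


m = 2/3*195 = 130.
rho = 9/50.
rho*m = 9/50*130 = 23.4.
k = floor(23.4) = 23.

23


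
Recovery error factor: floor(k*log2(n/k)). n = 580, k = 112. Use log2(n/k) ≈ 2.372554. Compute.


log2(n/k) = log2(580/112) ≈ 2.372554.
k*log2(n/k) ≈ 112*2.372554 = 265.726048.
floor(265.726048) = 265.

265


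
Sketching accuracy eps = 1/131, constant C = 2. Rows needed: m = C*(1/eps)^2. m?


1/eps = 131.
(1/eps)^2 = 17161.
m = 2*17161 = 34322.

34322


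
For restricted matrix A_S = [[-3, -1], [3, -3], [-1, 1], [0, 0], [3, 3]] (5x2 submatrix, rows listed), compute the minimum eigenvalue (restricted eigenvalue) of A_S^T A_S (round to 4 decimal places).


A_S^T A_S = [[28, 2], [2, 20]].
trace = 48.
det = 556.
disc = trace^2 - 4*det = 2304 - 4*556 = 80.
sqrt(80) ≈ 8.944272.
lam_min = (48 - sqrt(80))/2 ≈ (48 - 8.944272)/2 = 19.527864 ≈ 19.5279.

19.5279


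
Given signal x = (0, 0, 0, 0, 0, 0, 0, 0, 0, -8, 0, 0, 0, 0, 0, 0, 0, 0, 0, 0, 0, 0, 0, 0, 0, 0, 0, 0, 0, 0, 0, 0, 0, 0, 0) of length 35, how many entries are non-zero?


Non-zero positions: [9].
Sparsity = 1.

1


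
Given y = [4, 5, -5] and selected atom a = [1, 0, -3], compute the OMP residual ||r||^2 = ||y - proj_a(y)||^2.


a^T a = 10.
a^T y = 19.
coeff = 19/10 = 19/10.
||r||^2 = 299/10.

299/10


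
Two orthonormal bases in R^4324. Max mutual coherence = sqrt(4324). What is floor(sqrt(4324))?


65^2 = 4225 <= 4324 < 4356 = 66^2, so 65 <= sqrt(4324) < 66.
floor(sqrt(4324)) = 65.

65


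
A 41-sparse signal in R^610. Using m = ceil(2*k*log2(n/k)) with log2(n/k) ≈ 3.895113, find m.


log2(n/k) = log2(610/41) ≈ 3.895113.
2*k*log2(n/k) ≈ 2*41*3.895113 = 319.399266.
m = ceil(319.399266) = 320.

320


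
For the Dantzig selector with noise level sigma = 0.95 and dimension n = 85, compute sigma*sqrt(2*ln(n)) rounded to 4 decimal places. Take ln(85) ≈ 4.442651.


ln(85) ≈ 4.442651.
2*ln(n) ≈ 8.885302.
sqrt(2*ln(n)) ≈ sqrt(8.885302) ≈ 2.980822.
threshold ≈ 0.95*2.980822 = 2.8317809 ≈ 2.8318.

2.8318


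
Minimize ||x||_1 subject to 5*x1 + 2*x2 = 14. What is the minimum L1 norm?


Axis intercepts:
  x1 = 14/5, x2 = 0: L1 = 14/5
  x1 = 0, x2 = 7: L1 = 7
x* = (14/5, 0)
||x*||_1 = 14/5.

14/5


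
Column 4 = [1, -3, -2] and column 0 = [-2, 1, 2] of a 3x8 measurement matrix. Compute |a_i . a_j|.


Inner product: 1*-2 + -3*1 + -2*2
Products: [-2, -3, -4]
Sum = -9.
|dot| = 9.

9


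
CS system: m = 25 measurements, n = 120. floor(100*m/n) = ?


100*m/n = 100*25/120 ≈ 20.8333.
floor = 20.

20


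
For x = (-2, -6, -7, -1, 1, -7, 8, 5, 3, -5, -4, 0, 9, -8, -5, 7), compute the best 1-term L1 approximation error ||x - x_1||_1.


Sorted |x_i| descending: [9, 8, 8, 7, 7, 7, 6, 5, 5, 5, 4, 3, 2, 1, 1, 0]
Keep top 1: [9]
Tail entries: [8, 8, 7, 7, 7, 6, 5, 5, 5, 4, 3, 2, 1, 1, 0]
L1 error = sum of tail = 69.

69


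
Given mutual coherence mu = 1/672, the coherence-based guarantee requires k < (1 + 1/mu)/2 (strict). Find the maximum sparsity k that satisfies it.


1/mu = 672.
1 + 1/mu = 673.
(1 + 1/mu)/2 = 336.5 is not an integer, so k_max = floor(336.5) = 336.

336


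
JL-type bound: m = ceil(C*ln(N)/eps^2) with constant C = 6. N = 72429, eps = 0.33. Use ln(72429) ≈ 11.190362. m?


ln(72429) ≈ 11.190362.
eps^2 = 0.33^2 = 0.1089.
C*ln(N)/eps^2 ≈ 6*11.190362/0.1089 ≈ 616.5489.
m = ceil(616.5489) = 617.

617


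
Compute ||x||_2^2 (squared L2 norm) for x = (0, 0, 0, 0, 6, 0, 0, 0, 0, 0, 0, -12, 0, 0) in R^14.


Non-zero entries: [(4, 6), (11, -12)]
Squares: [36, 144]
||x||_2^2 = sum = 180.

180


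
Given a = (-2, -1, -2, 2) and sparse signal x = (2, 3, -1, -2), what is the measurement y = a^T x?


Non-zero terms: ['-2*2', '-1*3', '-2*-1', '2*-2']
Products: [-4, -3, 2, -4]
y = sum = -9.

-9


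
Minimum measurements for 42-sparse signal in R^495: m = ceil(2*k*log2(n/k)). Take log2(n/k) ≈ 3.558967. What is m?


log2(n/k) = log2(495/42) ≈ 3.558967.
2*k*log2(n/k) ≈ 2*42*3.558967 = 298.953228.
m = ceil(298.953228) = 299.

299


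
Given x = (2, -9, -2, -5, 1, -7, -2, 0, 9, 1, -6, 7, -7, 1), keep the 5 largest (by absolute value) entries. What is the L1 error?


Sorted |x_i| descending: [9, 9, 7, 7, 7, 6, 5, 2, 2, 2, 1, 1, 1, 0]
Keep top 5: [9, 9, 7, 7, 7]
Tail entries: [6, 5, 2, 2, 2, 1, 1, 1, 0]
L1 error = sum of tail = 20.

20


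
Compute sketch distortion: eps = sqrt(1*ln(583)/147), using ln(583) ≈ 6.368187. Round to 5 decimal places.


ln(583) ≈ 6.368187.
1*ln(N)/m ≈ 1*6.368187/147 ≈ 0.043321.
eps = sqrt(0.043321) ≈ 0.208137 ≈ 0.20814.

0.20814


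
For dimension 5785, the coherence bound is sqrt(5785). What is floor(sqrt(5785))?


76^2 = 5776 <= 5785 < 5929 = 77^2, so 76 <= sqrt(5785) < 77.
floor(sqrt(5785)) = 76.

76


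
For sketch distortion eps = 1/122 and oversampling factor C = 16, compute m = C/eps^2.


1/eps = 122.
(1/eps)^2 = 14884.
m = 16*14884 = 238144.

238144


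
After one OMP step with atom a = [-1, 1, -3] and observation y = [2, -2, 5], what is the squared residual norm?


a^T a = 11.
a^T y = -19.
coeff = -19/11 = -19/11.
||r||^2 = 2/11.

2/11


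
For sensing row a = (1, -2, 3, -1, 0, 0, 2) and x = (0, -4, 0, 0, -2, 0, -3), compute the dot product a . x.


Non-zero terms: ['-2*-4', '0*-2', '2*-3']
Products: [8, 0, -6]
y = sum = 2.

2


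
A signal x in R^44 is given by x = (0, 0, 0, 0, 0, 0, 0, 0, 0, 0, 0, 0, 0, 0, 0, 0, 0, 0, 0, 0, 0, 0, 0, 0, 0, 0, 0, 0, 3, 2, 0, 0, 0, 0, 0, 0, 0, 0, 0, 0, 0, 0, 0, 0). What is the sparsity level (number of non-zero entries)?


Non-zero positions: [28, 29].
Sparsity = 2.

2


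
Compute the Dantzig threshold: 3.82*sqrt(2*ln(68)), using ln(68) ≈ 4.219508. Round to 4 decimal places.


ln(68) ≈ 4.219508.
2*ln(n) ≈ 8.439016.
sqrt(2*ln(n)) ≈ sqrt(8.439016) ≈ 2.904998.
threshold ≈ 3.82*2.904998 = 11.09709236 ≈ 11.0971.

11.0971


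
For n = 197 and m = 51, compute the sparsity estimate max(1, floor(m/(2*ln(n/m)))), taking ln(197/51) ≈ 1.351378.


n/m = 197/51.
ln(n/m) ≈ 1.351378.
2*ln(n/m) ≈ 2.702756.
m/(2*ln(n/m)) ≈ 51/2.702756 ≈ 18.8696.
floor = 18.
k_max = max(1, 18) = 18.

18


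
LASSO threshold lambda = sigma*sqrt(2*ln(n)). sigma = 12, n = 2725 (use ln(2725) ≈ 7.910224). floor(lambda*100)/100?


ln(2725) ≈ 7.910224.
2*ln(n) ≈ 15.820448.
sqrt(2*ln(n)) ≈ sqrt(15.820448) ≈ 3.977493.
lambda ≈ 12*3.977493 = 47.729916.
floor(lambda*100)/100 = 47.72.

47.72


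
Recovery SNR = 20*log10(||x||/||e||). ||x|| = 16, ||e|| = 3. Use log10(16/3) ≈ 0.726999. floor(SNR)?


||x||/||e|| = 16/3.
log10(16/3) ≈ 0.726999.
20*log10(||x||/||e||) ≈ 20*0.726999 = 14.53998.
floor(14.53998) = 14.

14


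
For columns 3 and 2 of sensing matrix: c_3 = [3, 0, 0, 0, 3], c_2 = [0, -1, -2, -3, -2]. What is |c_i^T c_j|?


Inner product: 3*0 + 0*-1 + 0*-2 + 0*-3 + 3*-2
Products: [0, 0, 0, 0, -6]
Sum = -6.
|dot| = 6.

6


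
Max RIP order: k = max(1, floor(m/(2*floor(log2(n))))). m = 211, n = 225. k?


floor(log2(225)) = 7.
2*7 = 14.
m/(2*floor(log2(n))) = 211/14 ≈ 15.0714.
floor = 15.
k = max(1, 15) = 15.

15


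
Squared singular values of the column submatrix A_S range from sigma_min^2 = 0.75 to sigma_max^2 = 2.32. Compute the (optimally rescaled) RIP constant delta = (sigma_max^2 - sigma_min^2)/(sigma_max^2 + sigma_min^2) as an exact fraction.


lambda_max - lambda_min = 2.32 - 0.75 = 1.57.
lambda_max + lambda_min = 2.32 + 0.75 = 3.07.
delta = 1.57/3.07 = 157/307.

157/307


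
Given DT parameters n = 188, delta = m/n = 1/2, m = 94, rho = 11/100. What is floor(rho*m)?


m = 1/2*188 = 94.
rho = 11/100.
rho*m = 11/100*94 = 10.34.
k = floor(10.34) = 10.

10


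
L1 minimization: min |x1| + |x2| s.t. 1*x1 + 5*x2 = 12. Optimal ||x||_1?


Axis intercepts:
  x1 = 12, x2 = 0: L1 = 12
  x1 = 0, x2 = 12/5: L1 = 12/5
x* = (0, 12/5)
||x*||_1 = 12/5.

12/5


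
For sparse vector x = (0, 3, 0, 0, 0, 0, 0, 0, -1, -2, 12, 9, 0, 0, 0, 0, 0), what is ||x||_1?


Non-zero entries: [(1, 3), (8, -1), (9, -2), (10, 12), (11, 9)]
Absolute values: [3, 1, 2, 12, 9]
||x||_1 = sum = 27.

27


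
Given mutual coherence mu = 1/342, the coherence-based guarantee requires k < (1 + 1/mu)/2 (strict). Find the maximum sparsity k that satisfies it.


1/mu = 342.
1 + 1/mu = 343.
(1 + 1/mu)/2 = 171.5 is not an integer, so k_max = floor(171.5) = 171.

171


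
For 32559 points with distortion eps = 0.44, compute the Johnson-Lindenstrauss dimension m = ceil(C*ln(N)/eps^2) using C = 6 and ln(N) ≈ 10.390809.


ln(32559) ≈ 10.390809.
eps^2 = 0.44^2 = 0.1936.
C*ln(N)/eps^2 ≈ 6*10.390809/0.1936 ≈ 322.0292.
m = ceil(322.0292) = 323.

323


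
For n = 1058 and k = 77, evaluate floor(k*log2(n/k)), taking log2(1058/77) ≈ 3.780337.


log2(n/k) = log2(1058/77) ≈ 3.780337.
k*log2(n/k) ≈ 77*3.780337 = 291.085949.
floor(291.085949) = 291.

291


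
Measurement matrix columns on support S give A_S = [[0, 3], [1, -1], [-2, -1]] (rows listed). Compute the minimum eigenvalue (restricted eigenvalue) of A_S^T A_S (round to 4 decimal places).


A_S^T A_S = [[5, 1], [1, 11]].
trace = 16.
det = 54.
disc = trace^2 - 4*det = 256 - 4*54 = 40.
sqrt(40) ≈ 6.324555.
lam_min = (16 - sqrt(40))/2 ≈ (16 - 6.324555)/2 = 4.8377225 ≈ 4.8377.

4.8377


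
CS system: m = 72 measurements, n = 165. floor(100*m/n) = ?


100*m/n = 100*72/165 ≈ 43.6364.
floor = 43.

43


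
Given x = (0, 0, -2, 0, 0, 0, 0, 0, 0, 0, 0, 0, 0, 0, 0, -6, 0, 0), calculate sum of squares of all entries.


Non-zero entries: [(2, -2), (15, -6)]
Squares: [4, 36]
||x||_2^2 = sum = 40.

40


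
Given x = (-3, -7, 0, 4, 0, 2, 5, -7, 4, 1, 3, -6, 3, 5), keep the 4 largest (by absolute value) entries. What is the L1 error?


Sorted |x_i| descending: [7, 7, 6, 5, 5, 4, 4, 3, 3, 3, 2, 1, 0, 0]
Keep top 4: [7, 7, 6, 5]
Tail entries: [5, 4, 4, 3, 3, 3, 2, 1, 0, 0]
L1 error = sum of tail = 25.

25


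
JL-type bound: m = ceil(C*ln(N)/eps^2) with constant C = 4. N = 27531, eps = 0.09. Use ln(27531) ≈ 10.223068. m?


ln(27531) ≈ 10.223068.
eps^2 = 0.09^2 = 0.0081.
C*ln(N)/eps^2 ≈ 4*10.223068/0.0081 ≈ 5048.4286.
m = ceil(5048.4286) = 5049.

5049


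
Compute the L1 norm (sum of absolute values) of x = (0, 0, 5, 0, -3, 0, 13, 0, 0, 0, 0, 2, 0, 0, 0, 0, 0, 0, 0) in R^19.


Non-zero entries: [(2, 5), (4, -3), (6, 13), (11, 2)]
Absolute values: [5, 3, 13, 2]
||x||_1 = sum = 23.

23


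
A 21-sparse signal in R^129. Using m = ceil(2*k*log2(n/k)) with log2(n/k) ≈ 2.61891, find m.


log2(n/k) = log2(129/21) ≈ 2.61891.
2*k*log2(n/k) ≈ 2*21*2.61891 = 109.99422.
m = ceil(109.99422) = 110.

110


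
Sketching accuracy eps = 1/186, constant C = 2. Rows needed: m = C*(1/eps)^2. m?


1/eps = 186.
(1/eps)^2 = 34596.
m = 2*34596 = 69192.

69192


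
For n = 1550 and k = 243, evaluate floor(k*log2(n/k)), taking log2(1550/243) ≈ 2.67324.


log2(n/k) = log2(1550/243) ≈ 2.67324.
k*log2(n/k) ≈ 243*2.67324 = 649.59732.
floor(649.59732) = 649.

649


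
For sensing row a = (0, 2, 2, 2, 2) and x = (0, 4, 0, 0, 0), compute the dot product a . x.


Non-zero terms: ['2*4']
Products: [8]
y = sum = 8.

8


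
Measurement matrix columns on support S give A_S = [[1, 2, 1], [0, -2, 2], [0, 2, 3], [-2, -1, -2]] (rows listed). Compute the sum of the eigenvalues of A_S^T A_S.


Sum of eigenvalues of A_S^T A_S = trace(A_S^T A_S) = sum of squared column norms of A_S.
A_S^T A_S diagonal: [5, 13, 18].
trace = 5 + 13 + 18 = 36.

36


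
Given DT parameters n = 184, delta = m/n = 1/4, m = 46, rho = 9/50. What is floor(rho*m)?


m = 1/4*184 = 46.
rho = 9/50.
rho*m = 9/50*46 = 8.28.
k = floor(8.28) = 8.

8


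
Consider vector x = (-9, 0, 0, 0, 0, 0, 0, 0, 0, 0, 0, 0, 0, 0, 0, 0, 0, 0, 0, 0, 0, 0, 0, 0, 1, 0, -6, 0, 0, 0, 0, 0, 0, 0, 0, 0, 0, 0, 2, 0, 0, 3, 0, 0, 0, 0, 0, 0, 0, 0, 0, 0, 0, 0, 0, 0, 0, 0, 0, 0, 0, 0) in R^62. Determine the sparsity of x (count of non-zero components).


Non-zero positions: [0, 24, 26, 38, 41].
Sparsity = 5.

5


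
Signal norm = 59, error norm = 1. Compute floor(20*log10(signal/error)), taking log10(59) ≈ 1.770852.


||x||/||e|| = 59/1 = 59.
log10(59) ≈ 1.770852.
20*log10(||x||/||e||) ≈ 20*1.770852 = 35.41704.
floor(35.41704) = 35.

35


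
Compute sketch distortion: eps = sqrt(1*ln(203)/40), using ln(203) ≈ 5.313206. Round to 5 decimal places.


ln(203) ≈ 5.313206.
1*ln(N)/m ≈ 1*5.313206/40 ≈ 0.13283015.
eps = sqrt(0.13283015) ≈ 0.3644587 ≈ 0.36446.

0.36446


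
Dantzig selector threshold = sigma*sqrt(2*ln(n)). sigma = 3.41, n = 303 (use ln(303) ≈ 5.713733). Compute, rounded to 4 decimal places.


ln(303) ≈ 5.713733.
2*ln(n) ≈ 11.427466.
sqrt(2*ln(n)) ≈ sqrt(11.427466) ≈ 3.380454.
threshold ≈ 3.41*3.380454 = 11.52734814 ≈ 11.5273.

11.5273


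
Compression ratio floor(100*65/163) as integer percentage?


100*m/n = 100*65/163 ≈ 39.8773.
floor = 39.

39


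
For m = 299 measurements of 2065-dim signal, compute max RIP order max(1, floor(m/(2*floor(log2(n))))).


floor(log2(2065)) = 11.
2*11 = 22.
m/(2*floor(log2(n))) = 299/22 ≈ 13.5909.
floor = 13.
k = max(1, 13) = 13.

13


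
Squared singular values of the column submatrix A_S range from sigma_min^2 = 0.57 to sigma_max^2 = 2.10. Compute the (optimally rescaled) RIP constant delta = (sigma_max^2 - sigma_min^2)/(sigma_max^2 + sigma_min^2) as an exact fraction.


lambda_max - lambda_min = 2.10 - 0.57 = 1.53.
lambda_max + lambda_min = 2.10 + 0.57 = 2.67.
delta = 1.53/2.67 = 153/267 = 51/89.

51/89


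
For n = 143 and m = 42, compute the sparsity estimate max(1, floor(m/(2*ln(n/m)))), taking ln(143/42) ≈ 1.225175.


n/m = 143/42.
ln(n/m) ≈ 1.225175.
2*ln(n/m) ≈ 2.45035.
m/(2*ln(n/m)) ≈ 42/2.45035 ≈ 17.1404.
floor = 17.
k_max = max(1, 17) = 17.

17
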